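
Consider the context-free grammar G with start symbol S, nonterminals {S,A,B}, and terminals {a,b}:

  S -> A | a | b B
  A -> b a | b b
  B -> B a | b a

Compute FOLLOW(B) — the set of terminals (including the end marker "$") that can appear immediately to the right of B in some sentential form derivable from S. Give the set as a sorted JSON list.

FIRST iteration:
pass 1:
  A via A→b a: +{b}
  B via B→b a: +{b}
  S via S→A: +{b}
  S via S→a: +{a}
  FIRST[S]={a,b}  FIRST[A]={b}  FIRST[B]={b}
pass 2: (stable)
  FIRST[S]={a,b}  FIRST[A]={b}  FIRST[B]={b}

FOLLOW iteration:
seed FOLLOW(S) with $
iter 1:
  B→B a: FOLLOW(B) ⊇ FIRST(a) = {a}; new: +{a}
  S→A: FOLLOW(A) ⊇ FOLLOW(S) ⊇ {$}; new: +{$}
  S→b B: FOLLOW(B) ⊇ FOLLOW(S) ⊇ {$}; new: +{$}
  FOLLOW[S]={$}  FOLLOW[A]={$}  FOLLOW[B]={$,a}
iter 2: — fixpoint
  FOLLOW[S]={$}  FOLLOW[A]={$}  FOLLOW[B]={$,a}

FOLLOW(B) = ["$", "a"]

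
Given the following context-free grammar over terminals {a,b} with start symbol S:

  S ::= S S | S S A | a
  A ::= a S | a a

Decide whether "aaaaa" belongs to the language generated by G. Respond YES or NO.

Convert to CNF:
  S -> S S | S X1 | a
  A -> T0 S | T0 T0
  T0 -> a
  X1 -> S A

CYK fill:
  [0..0]={S,T0}  "a"  orig:{S}
  [1..1]={S,T0}  "a"  orig:{S}
  [2..2]={S,T0}  "a"  orig:{S}
  [3..3]={S,T0}  "a"  orig:{S}
  [4..4]={S,T0}  "a"  orig:{S}
  [0..1]={A,S}  "aa"
  [1..2]={A,S}  "aa"
  [2..3]={A,S}  "aa"
  [3..4]={A,S}  "aa"
  [0..2]={A,S,X1}  "aaa"  orig:{A,S}
  [1..3]={A,S,X1}  "aaa"  orig:{A,S}
  [2..4]={A,S,X1}  "aaa"  orig:{A,S}
  [0..3]={A,S,X1}  "aaaa"  orig:{A,S}
  [1..4]={A,S,X1}  "aaaa"  orig:{A,S}
  [0..4]={A,S,X1}  "aaaaa"  orig:{A,S}

S ∈ T[0,4] ⇒ YES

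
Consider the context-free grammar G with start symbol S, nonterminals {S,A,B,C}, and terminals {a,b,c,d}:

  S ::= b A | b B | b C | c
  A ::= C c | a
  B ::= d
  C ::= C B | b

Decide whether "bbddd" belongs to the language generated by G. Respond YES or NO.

Convert to CNF:
  S -> T1 A | T1 B | T1 C | c
  A -> C T0 | a
  B -> d
  C -> C B | b
  T0 -> c
  T1 -> b

CYK fill:
  [0..0]={C,T1}  "b"  orig:{C}
  [1..1]={C,T1}  "b"  orig:{C}
  [2..2]={B}  "d"
  [3..3]={B}  "d"
  [4..4]={B}  "d"
  [0..1]={S}  "bb"
  [1..2]={C,S}  "bd"
  [2..3]=∅  "dd"
  [3..4]=∅  "dd"
  [0..2]={S}  "bbd"
  [1..3]={C}  "bdd"
  [2..4]=∅  "ddd"
  [0..3]={S}  "bbdd"
  [1..4]={C}  "bddd"
  [0..4]={S}  "bbddd"

S ∈ T[0,4] ⇒ YES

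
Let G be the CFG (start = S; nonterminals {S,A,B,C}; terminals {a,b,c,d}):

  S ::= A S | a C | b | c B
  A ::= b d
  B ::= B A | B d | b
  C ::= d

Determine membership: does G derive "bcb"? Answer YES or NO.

CNF form of G:
  S -> A S | T2 C | T3 B | b
  A -> T0 T1
  B -> B A | B T1 | b
  C -> d
  T0 -> b
  T1 -> d
  T2 -> a
  T3 -> c

CYK table (by increasing span):
  cell(0,0) b: {B,S,T0}  orig:{B,S}
  cell(1,1) c: {T3}  orig:{}
  cell(2,2) b: {B,S,T0}  orig:{B,S}
  cell(0,1) bc: ∅
  cell(1,2) cb: {S}
  cell(0,2) bcb: ∅

S ∉ T[0,2] ⇒ NO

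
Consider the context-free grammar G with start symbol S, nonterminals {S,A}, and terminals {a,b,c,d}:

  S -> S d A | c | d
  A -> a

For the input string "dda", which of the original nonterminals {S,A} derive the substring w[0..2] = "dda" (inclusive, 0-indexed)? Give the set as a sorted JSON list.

Convert to CNF:
  S -> S X1 | c | d
  A -> a
  T0 -> d
  X1 -> T0 A

CYK fill — only the sub-triangle for w[0..2]:
  [0..0]={S,T0}  "d"  orig:{S}
  [1..1]={S,T0}  "d"  orig:{S}
  [2..2]={A}  "a"
  [0..1]=∅  "dd"
  [1..2]={X1}  "da"  orig:{}
  [0..2]={S}  "dda"

Original NTs in T[0,2] deriving "dda": ["S"]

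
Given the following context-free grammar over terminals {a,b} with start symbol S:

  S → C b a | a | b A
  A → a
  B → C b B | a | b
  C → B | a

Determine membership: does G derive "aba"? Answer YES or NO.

Convert to CNF:
  S -> C X4 | T0 A | a
  A -> a
  B -> C X2 | a | b
  C -> C X3 | a | b
  T0 -> b
  T1 -> a
  X2 -> T0 B
  X3 -> T0 B
  X4 -> T0 T1

CYK table (by increasing span):
  [0..0]={A,B,C,S,T1}  "a"  orig:{A,B,C,S}
  [1..1]={B,C,T0}  "b"  orig:{B,C}
  [2..2]={A,B,C,S,T1}  "a"  orig:{A,B,C,S}
  [0..1]=∅  "ab"
  [1..2]={S,X2,X3,X4}  "ba"  orig:{S}
  [0..2]={B,C,S}  "aba"

S ∈ T[0,2] ⇒ YES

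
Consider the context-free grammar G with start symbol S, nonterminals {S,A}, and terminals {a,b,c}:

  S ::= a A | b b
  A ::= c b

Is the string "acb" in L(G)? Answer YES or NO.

Convert to CNF:
  S -> T1 T1 | T2 A
  A -> T0 T1
  T0 -> c
  T1 -> b
  T2 -> a

Fill CYK table bottom-up:
  T[0,0] 'a' = {T2}  orig:{}
  T[1,1] 'c' = {T0}  orig:{}
  T[2,2] 'b' = {T1}  orig:{}
  T[0,1] 'ac' = ∅
  T[1,2] 'cb' = {A}
  T[0,2] 'acb' = {S}

S ∈ T[0,2] ⇒ YES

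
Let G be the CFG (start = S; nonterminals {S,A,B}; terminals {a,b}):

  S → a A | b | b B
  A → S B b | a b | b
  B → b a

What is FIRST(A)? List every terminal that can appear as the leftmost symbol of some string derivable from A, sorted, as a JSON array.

Compute FIRST by fixpoint:
round 1:
  A via A→a b: +{a}
  A via A→b: +{b}
  B via B→b a: +{b}
  S via S→a A: +{a}
  S via S→b: +{b}
  FIRST(S)={a,b}  FIRST(A)={a,b}  FIRST(B)={b}
round 2: (stable)
  FIRST(S)={a,b}  FIRST(A)={a,b}  FIRST(B)={b}

FIRST(A) = ["a", "b"]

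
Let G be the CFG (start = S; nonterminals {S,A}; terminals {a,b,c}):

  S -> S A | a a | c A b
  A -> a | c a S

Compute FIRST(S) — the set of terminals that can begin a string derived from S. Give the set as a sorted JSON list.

FIRST iteration:
round 1:
  A via A→a: +{a}
  A via A→c a S: +{c}
  S via S→a a: +{a}
  S via S→c A b: +{c}
  FIRST[S]={a,c}  FIRST[A]={a,c}
round 2: — fixpoint
  FIRST[S]={a,c}  FIRST[A]={a,c}

FIRST(S) = ["a", "c"]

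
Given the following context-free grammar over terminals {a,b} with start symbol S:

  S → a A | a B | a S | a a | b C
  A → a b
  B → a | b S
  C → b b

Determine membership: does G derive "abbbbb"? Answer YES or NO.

CNF form of G:
  S -> T0 A | T0 B | T0 S | T0 T0 | T1 C
  A -> T0 T1
  B -> T1 S | a
  C -> T1 T1
  T0 -> a
  T1 -> b

CYK table (by increasing span):
  T[0,0] 'a' = {B,T0}  orig:{B}
  T[1,1] 'b' = {T1}  orig:{}
  T[2,2] 'b' = {T1}  orig:{}
  T[3,3] 'b' = {T1}  orig:{}
  T[4,4] 'b' = {T1}  orig:{}
  T[5,5] 'b' = {T1}  orig:{}
  T[0,1] 'ab' = {A}
  T[1,2] 'bb' = {C}
  T[2,3] 'bb' = {C}
  T[3,4] 'bb' = {C}
  T[4,5] 'bb' = {C}
  T[0,2] 'abb' = ∅
  T[1,3] 'bbb' = {S}
  T[2,4] 'bbb' = {S}
  T[3,5] 'bbb' = {S}
  T[0,3] 'abbb' = {S}
  T[1,4] 'bbbb' = {B}
  T[2,5] 'bbbb' = {B}
  T[0,4] 'abbbb' = {S}
  T[1,5] 'bbbbb' = ∅
  T[0,5] 'abbbbb' = ∅

S ∉ T[0,5] ⇒ NO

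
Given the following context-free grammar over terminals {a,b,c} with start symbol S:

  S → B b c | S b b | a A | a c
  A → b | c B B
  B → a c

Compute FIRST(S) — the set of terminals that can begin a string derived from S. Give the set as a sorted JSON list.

FIRST iteration:
pass 1:
  A via A→b: +{b}
  A via A→c B B: +{c}
  B via B→a c: +{a}
  S via S→B b c: +{a}
  S: {a}  A: {b,c}  B: {a}
pass 2: (stable)
  S: {a}  A: {b,c}  B: {a}

FIRST(S) = ["a"]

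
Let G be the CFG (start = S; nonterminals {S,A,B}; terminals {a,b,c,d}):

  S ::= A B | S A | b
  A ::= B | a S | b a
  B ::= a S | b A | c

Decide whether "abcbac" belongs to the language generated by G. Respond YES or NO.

Convert to CNF:
  S -> A B | S A | b
  A -> T0 S | T1 A | T1 T0 | c
  B -> T0 S | T1 A | c
  T0 -> a
  T1 -> b

Fill CYK table bottom-up:
  cell(0,0) a: {T0}  orig:{}
  cell(1,1) b: {S,T1}  orig:{S}
  cell(2,2) c: {A,B}
  cell(3,3) b: {S,T1}  orig:{S}
  cell(4,4) a: {T0}  orig:{}
  cell(5,5) c: {A,B}
  cell(0,1) ab: {A,B}
  cell(1,2) bc: {A,B,S}
  cell(2,3) cb: ∅
  cell(3,4) ba: {A}
  cell(4,5) ac: ∅
  cell(0,2) abc: {A,B,S}
  cell(1,3) bcb: ∅
  cell(2,4) cba: ∅
  cell(3,5) bac: {S}
  cell(0,3) abcb: ∅
  cell(1,4) bcba: {S}
  cell(2,5) cbac: ∅
  cell(0,4) abcba: {A,B,S}
  cell(1,5) bcbac: {S}
  cell(0,5) abcbac: {A,B,S}

S ∈ T[0,5] ⇒ YES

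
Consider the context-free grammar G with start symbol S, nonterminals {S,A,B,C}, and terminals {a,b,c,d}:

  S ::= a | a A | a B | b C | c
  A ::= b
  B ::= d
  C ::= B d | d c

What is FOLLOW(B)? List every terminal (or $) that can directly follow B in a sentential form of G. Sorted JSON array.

FIRST iteration:
round 1:
  A via A→b: +{b}
  B via B→d: +{d}
  C via C→B d: +{d}
  S via S→a: +{a}
  S via S→b C: +{b}
  S via S→c: +{c}
  S: {a,b,c}  A: {b}  B: {d}  C: {d}
round 2: — fixpoint
  S: {a,b,c}  A: {b}  B: {d}  C: {d}

FOLLOW iteration:
seed FOLLOW(S) with $
[1]
  C→B d: FOLLOW(B) ⊇ FIRST(d) = {d}; new: +{d}
  S→a A: FOLLOW(A) ⊇ FOLLOW(S) ⊇ {$}; new: +{$}
  S→a B: FOLLOW(B) ⊇ FOLLOW(S) ⊇ {$}; new: +{$}
  S→b C: FOLLOW(C) ⊇ FOLLOW(S) ⊇ {$}; new: +{$}
  S: {$}  A: {$}  B: {$,d}  C: {$}
[2] done
  S: {$}  A: {$}  B: {$,d}  C: {$}

FOLLOW(B) = ["$", "d"]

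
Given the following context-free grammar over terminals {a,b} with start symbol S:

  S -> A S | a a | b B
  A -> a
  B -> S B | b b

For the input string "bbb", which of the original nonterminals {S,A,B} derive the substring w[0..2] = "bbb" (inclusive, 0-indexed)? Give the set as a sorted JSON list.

CNF form of G:
  S -> A S | T0 B | T1 T1
  A -> a
  B -> S B | T0 T0
  T0 -> b
  T1 -> a

Fill CYK table bottom-up (cells [i..j] with 0 ≤ i ≤ j ≤ 2 only):
  cell(0,0) b: {T0}  orig:{}
  cell(1,1) b: {T0}  orig:{}
  cell(2,2) b: {T0}  orig:{}
  cell(0,1) bb: {B}
  cell(1,2) bb: {B}
  cell(0,2) bbb: {S}

Original NTs in T[0,2] deriving "bbb": ["S"]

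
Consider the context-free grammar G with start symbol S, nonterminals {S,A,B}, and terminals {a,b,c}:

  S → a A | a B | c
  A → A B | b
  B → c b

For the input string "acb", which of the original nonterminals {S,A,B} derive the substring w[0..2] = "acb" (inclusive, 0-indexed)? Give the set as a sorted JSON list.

Convert to CNF:
  S -> T2 A | T2 B | c
  A -> A B | b
  B -> T0 T1
  T0 -> c
  T1 -> b
  T2 -> a

CYK fill — only the sub-triangle for w[0..2]:
  cell(0,0) a: {T2}  orig:{}
  cell(1,1) c: {S,T0}  orig:{S}
  cell(2,2) b: {A,T1}  orig:{A}
  cell(0,1) ac: ∅
  cell(1,2) cb: {B}
  cell(0,2) acb: {S}

Original NTs in T[0,2] deriving "acb": ["S"]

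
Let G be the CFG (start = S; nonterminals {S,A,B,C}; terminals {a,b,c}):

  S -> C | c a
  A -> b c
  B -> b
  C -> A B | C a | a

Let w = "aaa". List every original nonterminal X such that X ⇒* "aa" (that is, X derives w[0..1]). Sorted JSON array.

CNF form of G:
  S -> A B | C T2 | T1 T2 | a
  A -> T0 T1
  B -> b
  C -> A B | C T2 | a
  T0 -> b
  T1 -> c
  T2 -> a

Fill CYK table bottom-up — only the sub-triangle for w[0..1]:
  [0..0]={C,S,T2}  "a"  orig:{C,S}
  [1..1]={C,S,T2}  "a"  orig:{C,S}
  [0..1]={C,S}  "aa"

Original NTs in T[0,1] deriving "aa": ["C", "S"]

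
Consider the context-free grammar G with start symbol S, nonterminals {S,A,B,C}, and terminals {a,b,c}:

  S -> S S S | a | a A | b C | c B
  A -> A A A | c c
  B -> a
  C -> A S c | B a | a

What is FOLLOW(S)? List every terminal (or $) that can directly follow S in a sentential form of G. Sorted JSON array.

FIRST sets, iterate to fixpoint:
iter 1:
  A via A→c c: +{c}
  B via B→a: +{a}
  C via C→A S c: +{c}
  C via C→B a: +{a}
  S via S→a: +{a}
  S via S→b C: +{b}
  S via S→c B: +{c}
  S: {a,b,c}  A: {c}  B: {a}  C: {a,c}
iter 2: — fixpoint
  S: {a,b,c}  A: {c}  B: {a}  C: {a,c}

Compute FOLLOW by fixpoint:
initialize: $ ∈ FOLLOW(S)
round 1:
  A→A A A: FOLLOW(A) ⊇ FIRST(A) = {c}; new: +{c}
  C→A S c: FOLLOW(A) ⊇ FIRST(S) = {a,b,c}; new: +{a,b}
  C→A S c: FOLLOW(S) ⊇ FIRST(c) = {c}; new: +{c}
  C→B a: FOLLOW(B) ⊇ FIRST(a) = {a}; new: +{a}
  S→S S S: FOLLOW(S) ⊇ FIRST(S) = {a,b,c}; new: +{a,b}
  S→a A: FOLLOW(A) ⊇ FOLLOW(S) ⊇ {$,a,b,c}; new: +{$}
  S→b C: FOLLOW(C) ⊇ FOLLOW(S) ⊇ {$,a,b,c}; new: +{$,a,b,c}
  S→c B: FOLLOW(B) ⊇ FOLLOW(S) ⊇ {$,a,b,c}; new: +{$,b,c}
  FOLLOW(S)={$,a,b,c}  FOLLOW(A)={$,a,b,c}  FOLLOW(B)={$,a,b,c}  FOLLOW(C)={$,a,b,c}
round 2: (stable)
  FOLLOW(S)={$,a,b,c}  FOLLOW(A)={$,a,b,c}  FOLLOW(B)={$,a,b,c}  FOLLOW(C)={$,a,b,c}

FOLLOW(S) = ["$", "a", "b", "c"]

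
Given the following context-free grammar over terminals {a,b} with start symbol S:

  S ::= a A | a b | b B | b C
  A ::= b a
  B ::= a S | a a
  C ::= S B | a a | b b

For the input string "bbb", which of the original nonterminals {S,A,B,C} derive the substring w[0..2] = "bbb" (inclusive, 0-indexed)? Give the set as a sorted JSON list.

CNF form of G:
  S -> T0 B | T0 C | T1 A | T1 T0
  A -> T0 T1
  B -> T1 S | T1 T1
  C -> S B | T0 T0 | T1 T1
  T0 -> b
  T1 -> a

CYK fill (cells [i..j] with 0 ≤ i ≤ j ≤ 2 only):
  [0..0]={T0}  "b"  orig:{}
  [1..1]={T0}  "b"  orig:{}
  [2..2]={T0}  "b"  orig:{}
  [0..1]={C}  "bb"
  [1..2]={C}  "bb"
  [0..2]={S}  "bbb"

Original NTs in T[0,2] deriving "bbb": ["S"]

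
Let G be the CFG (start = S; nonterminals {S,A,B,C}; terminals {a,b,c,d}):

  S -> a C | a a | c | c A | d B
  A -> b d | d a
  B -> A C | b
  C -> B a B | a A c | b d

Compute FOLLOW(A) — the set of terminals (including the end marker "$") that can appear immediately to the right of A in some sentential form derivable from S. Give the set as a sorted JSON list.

FIRST iteration:
[1]
  A via A→b d: +{b}
  A via A→d a: +{d}
  B via B→A C: +{b,d}
  C via C→B a B: +{b,d}
  C via C→a A c: +{a}
  S via S→a C: +{a}
  S via S→c: +{c}
  S via S→d B: +{d}
  FIRST(S)={a,c,d}  FIRST(A)={b,d}  FIRST(B)={b,d}  FIRST(C)={a,b,d}
[2] (no change)
  FIRST(S)={a,c,d}  FIRST(A)={b,d}  FIRST(B)={b,d}  FIRST(C)={a,b,d}

FOLLOW iteration:
seed FOLLOW(S) with $
pass 1:
  B→A C: FOLLOW(A) ⊇ FIRST(C) = {a,b,d}; new: +{a,b,d}
  C→B a B: FOLLOW(B) ⊇ FIRST(a) = {a}; new: +{a}
  C→a A c: FOLLOW(A) ⊇ FIRST(c) = {c}; new: +{c}
  S→a C: FOLLOW(C) ⊇ FOLLOW(S) ⊇ {$}; new: +{$}
  S→c A: FOLLOW(A) ⊇ FOLLOW(S) ⊇ {$}; new: +{$}
  S→d B: FOLLOW(B) ⊇ FOLLOW(S) ⊇ {$}; new: +{$}
  FOLLOW[S]={$}  FOLLOW[A]={$,a,b,c,d}  FOLLOW[B]={$,a}  FOLLOW[C]={$}
pass 2:
  B→A C: FOLLOW(C) ⊇ FOLLOW(B) ⊇ {$,a}; new: +{a}
  FOLLOW[S]={$}  FOLLOW[A]={$,a,b,c,d}  FOLLOW[B]={$,a}  FOLLOW[C]={$,a}
pass 3: (stable)
  FOLLOW[S]={$}  FOLLOW[A]={$,a,b,c,d}  FOLLOW[B]={$,a}  FOLLOW[C]={$,a}

FOLLOW(A) = ["$", "a", "b", "c", "d"]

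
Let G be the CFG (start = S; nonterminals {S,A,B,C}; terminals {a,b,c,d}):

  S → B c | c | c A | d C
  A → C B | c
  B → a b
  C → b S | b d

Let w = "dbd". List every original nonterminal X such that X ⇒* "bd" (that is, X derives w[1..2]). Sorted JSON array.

CNF form of G:
  S -> B T3 | T2 C | T3 A | c
  A -> C B | c
  B -> T0 T1
  C -> T1 S | T1 T2
  T0 -> a
  T1 -> b
  T2 -> d
  T3 -> c

CYK fill, restricted to cells inside w[1..2]:
  [1..1]={T1}  "b"  orig:{}
  [2..2]={T2}  "d"  orig:{}
  [1..2]={C}  "bd"

Original NTs in T[1,2] deriving "bd": ["C"]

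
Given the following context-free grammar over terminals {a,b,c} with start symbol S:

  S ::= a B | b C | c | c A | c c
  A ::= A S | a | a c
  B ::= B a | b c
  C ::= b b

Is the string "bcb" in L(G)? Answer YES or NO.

CNF form of G:
  S -> T0 B | T1 A | T1 T1 | T2 C | c
  A -> A S | T0 T1 | a
  B -> B T0 | T2 T1
  C -> T2 T2
  T0 -> a
  T1 -> c
  T2 -> b

Fill CYK table bottom-up:
  [0..0]={T2}  "b"  orig:{}
  [1..1]={S,T1}  "c"  orig:{S}
  [2..2]={T2}  "b"  orig:{}
  [0..1]={B}  "bc"
  [1..2]=∅  "cb"
  [0..2]=∅  "bcb"

S ∉ T[0,2] ⇒ NO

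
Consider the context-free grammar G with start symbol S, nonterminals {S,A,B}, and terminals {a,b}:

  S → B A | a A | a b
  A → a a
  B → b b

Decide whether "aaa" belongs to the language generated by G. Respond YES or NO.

CNF form of G:
  S -> B A | T0 A | T0 T1
  A -> T0 T0
  B -> T1 T1
  T0 -> a
  T1 -> b

Fill CYK table bottom-up:
  T[0,0] 'a' = {T0}  orig:{}
  T[1,1] 'a' = {T0}  orig:{}
  T[2,2] 'a' = {T0}  orig:{}
  T[0,1] 'aa' = {A}
  T[1,2] 'aa' = {A}
  T[0,2] 'aaa' = {S}

S ∈ T[0,2] ⇒ YES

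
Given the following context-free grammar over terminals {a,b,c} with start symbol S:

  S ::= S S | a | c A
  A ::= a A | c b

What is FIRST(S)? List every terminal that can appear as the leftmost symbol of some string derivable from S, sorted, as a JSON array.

FIRST iteration:
[1]
  A via A→a A: +{a}
  A via A→c b: +{c}
  S via S→a: +{a}
  S via S→c A: +{c}
  FIRST[S]={a,c}  FIRST[A]={a,c}
[2] (stable)
  FIRST[S]={a,c}  FIRST[A]={a,c}

FIRST(S) = ["a", "c"]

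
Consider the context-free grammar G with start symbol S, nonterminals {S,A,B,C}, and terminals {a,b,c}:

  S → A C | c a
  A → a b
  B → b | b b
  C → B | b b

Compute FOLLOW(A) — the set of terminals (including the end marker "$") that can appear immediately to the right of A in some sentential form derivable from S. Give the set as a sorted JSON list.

FIRST iteration:
iter 1:
  A via A→a b: +{a}
  B via B→b: +{b}
  C via C→B: +{b}
  S via S→A C: +{a}
  S via S→c a: +{c}
  S: {a,c}  A: {a}  B: {b}  C: {b}
iter 2: (stable)
  S: {a,c}  A: {a}  B: {b}  C: {b}

Compute FOLLOW by fixpoint:
seed FOLLOW(S) with $
iter 1:
  S→A C: FOLLOW(A) ⊇ FIRST(C) = {b}; new: +{b}
  S→A C: FOLLOW(C) ⊇ FOLLOW(S) ⊇ {$}; new: +{$}
  FOLLOW[S]={$}  FOLLOW[A]={b}  FOLLOW[B]={}  FOLLOW[C]={$}
iter 2:
  C→B: FOLLOW(B) ⊇ FOLLOW(C) ⊇ {$}; new: +{$}
  FOLLOW[S]={$}  FOLLOW[A]={b}  FOLLOW[B]={$}  FOLLOW[C]={$}
iter 3: (no change)
  FOLLOW[S]={$}  FOLLOW[A]={b}  FOLLOW[B]={$}  FOLLOW[C]={$}

FOLLOW(A) = ["b"]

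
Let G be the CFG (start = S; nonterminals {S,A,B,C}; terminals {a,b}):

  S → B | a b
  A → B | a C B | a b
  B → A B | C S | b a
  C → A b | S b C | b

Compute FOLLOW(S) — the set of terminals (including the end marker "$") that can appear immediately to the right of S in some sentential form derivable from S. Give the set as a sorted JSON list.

Compute FIRST by fixpoint:
round 1:
  A via A→a C B: +{a}
  B via B→A B: +{a}
  B via B→b a: +{b}
  C via C→A b: +{a}
  C via C→b: +{b}
  S via S→B: +{a,b}
  FIRST[S]={a,b}  FIRST[A]={a}  FIRST[B]={a,b}  FIRST[C]={a,b}
round 2:
  A via A→B: +{b}
  FIRST[S]={a,b}  FIRST[A]={a,b}  FIRST[B]={a,b}  FIRST[C]={a,b}
round 3: (no change)
  FIRST[S]={a,b}  FIRST[A]={a,b}  FIRST[B]={a,b}  FIRST[C]={a,b}

FOLLOW iteration:
FOLLOW(S) := {$}
iter 1:
  A→a C B: FOLLOW(C) ⊇ FIRST(B) = {a,b}; new: +{a,b}
  B→A B: FOLLOW(A) ⊇ FIRST(B) = {a,b}; new: +{a,b}
  C→S b C: FOLLOW(S) ⊇ FIRST(b) = {b}; new: +{b}
  S→B: FOLLOW(B) ⊇ FOLLOW(S) ⊇ {$,b}; new: +{$,b}
  FOLLOW(S)={$,b}  FOLLOW(A)={a,b}  FOLLOW(B)={$,b}  FOLLOW(C)={a,b}
iter 2:
  A→B: FOLLOW(B) ⊇ FOLLOW(A) ⊇ {a,b}; new: +{a}
  B→C S: FOLLOW(S) ⊇ FOLLOW(B) ⊇ {$,a,b}; new: +{a}
  FOLLOW(S)={$,a,b}  FOLLOW(A)={a,b}  FOLLOW(B)={$,a,b}  FOLLOW(C)={a,b}
iter 3: (stable)
  FOLLOW(S)={$,a,b}  FOLLOW(A)={a,b}  FOLLOW(B)={$,a,b}  FOLLOW(C)={a,b}

FOLLOW(S) = ["$", "a", "b"]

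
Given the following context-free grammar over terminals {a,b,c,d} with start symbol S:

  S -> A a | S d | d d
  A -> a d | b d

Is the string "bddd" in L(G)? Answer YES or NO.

Convert to CNF:
  S -> A T0 | S T1 | T1 T1
  A -> T0 T1 | T2 T1
  T0 -> a
  T1 -> d
  T2 -> b

CYK table (by increasing span):
  T[0,0] 'b' = {T2}  orig:{}
  T[1,1] 'd' = {T1}  orig:{}
  T[2,2] 'd' = {T1}  orig:{}
  T[3,3] 'd' = {T1}  orig:{}
  T[0,1] 'bd' = {A}
  T[1,2] 'dd' = {S}
  T[2,3] 'dd' = {S}
  T[0,2] 'bdd' = ∅
  T[1,3] 'ddd' = {S}
  T[0,3] 'bddd' = ∅

S ∉ T[0,3] ⇒ NO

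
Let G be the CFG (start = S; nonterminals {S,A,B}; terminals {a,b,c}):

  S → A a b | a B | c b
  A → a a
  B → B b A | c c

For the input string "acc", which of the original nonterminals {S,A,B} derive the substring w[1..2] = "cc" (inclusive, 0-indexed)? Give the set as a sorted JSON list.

CNF form of G:
  S -> A X4 | T0 B | T2 T1
  A -> T0 T0
  B -> B X3 | T2 T2
  T0 -> a
  T1 -> b
  T2 -> c
  X3 -> T1 A
  X4 -> T0 T1

Fill CYK table bottom-up (cells [i..j] with 1 ≤ i ≤ j ≤ 2 only):
  cell(1,1) c: {T2}  orig:{}
  cell(2,2) c: {T2}  orig:{}
  cell(1,2) cc: {B}

Original NTs in T[1,2] deriving "cc": ["B"]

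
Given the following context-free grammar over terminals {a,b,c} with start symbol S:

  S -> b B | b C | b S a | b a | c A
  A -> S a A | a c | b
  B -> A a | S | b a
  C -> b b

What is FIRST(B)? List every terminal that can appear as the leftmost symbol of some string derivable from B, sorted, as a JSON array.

FIRST sets, iterate to fixpoint:
round 1:
  A via A→a c: +{a}
  A via A→b: +{b}
  B via B→A a: +{a,b}
  C via C→b b: +{b}
  S via S→b B: +{b}
  S via S→c A: +{c}
  S: {b,c}  A: {a,b}  B: {a,b}  C: {b}
round 2:
  A via A→S a A: +{c}
  B via B→A a: +{c}
  S: {b,c}  A: {a,b,c}  B: {a,b,c}  C: {b}
round 3: done
  S: {b,c}  A: {a,b,c}  B: {a,b,c}  C: {b}

FIRST(B) = ["a", "b", "c"]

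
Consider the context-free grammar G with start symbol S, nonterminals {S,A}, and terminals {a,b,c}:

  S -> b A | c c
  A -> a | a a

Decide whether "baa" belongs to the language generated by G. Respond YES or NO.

Convert to CNF:
  S -> T1 A | T2 T2
  A -> T0 T0 | a
  T0 -> a
  T1 -> b
  T2 -> c

Fill CYK table bottom-up:
  T[0,0] 'b' = {T1}  orig:{}
  T[1,1] 'a' = {A,T0}  orig:{A}
  T[2,2] 'a' = {A,T0}  orig:{A}
  T[0,1] 'ba' = {S}
  T[1,2] 'aa' = {A}
  T[0,2] 'baa' = {S}

S ∈ T[0,2] ⇒ YES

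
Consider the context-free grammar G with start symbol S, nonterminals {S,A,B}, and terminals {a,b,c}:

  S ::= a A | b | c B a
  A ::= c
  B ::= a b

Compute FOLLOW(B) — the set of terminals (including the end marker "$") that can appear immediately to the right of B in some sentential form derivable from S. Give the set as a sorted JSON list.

FIRST sets, iterate to fixpoint:
round 1:
  A via A→c: +{c}
  B via B→a b: +{a}
  S via S→a A: +{a}
  S via S→b: +{b}
  S via S→c B a: +{c}
  FIRST(S)={a,b,c}  FIRST(A)={c}  FIRST(B)={a}
round 2: done
  FIRST(S)={a,b,c}  FIRST(A)={c}  FIRST(B)={a}

Compute FOLLOW by fixpoint:
seed FOLLOW(S) with $
round 1:
  S→a A: FOLLOW(A) ⊇ FOLLOW(S) ⊇ {$}; new: +{$}
  S→c B a: FOLLOW(B) ⊇ FIRST(a) = {a}; new: +{a}
  S: {$}  A: {$}  B: {a}
round 2: done
  S: {$}  A: {$}  B: {a}

FOLLOW(B) = ["a"]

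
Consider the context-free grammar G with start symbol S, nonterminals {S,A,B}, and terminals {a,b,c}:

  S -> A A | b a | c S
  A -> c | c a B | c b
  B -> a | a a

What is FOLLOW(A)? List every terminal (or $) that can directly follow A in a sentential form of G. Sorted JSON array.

FIRST sets, iterate to fixpoint:
iter 1:
  A via A→c: +{c}
  B via B→a: +{a}
  S via S→A A: +{c}
  S via S→b a: +{b}
  FIRST[S]={b,c}  FIRST[A]={c}  FIRST[B]={a}
iter 2: — fixpoint
  FIRST[S]={b,c}  FIRST[A]={c}  FIRST[B]={a}

FOLLOW iteration:
initialize: $ ∈ FOLLOW(S)
[1]
  S→A A: FOLLOW(A) ⊇ FIRST(A) = {c}; new: +{c}
  S→A A: FOLLOW(A) ⊇ FOLLOW(S) ⊇ {$}; new: +{$}
  FOLLOW(S)={$}  FOLLOW(A)={$,c}  FOLLOW(B)={}
[2]
  A→c a B: FOLLOW(B) ⊇ FOLLOW(A) ⊇ {$,c}; new: +{$,c}
  FOLLOW(S)={$}  FOLLOW(A)={$,c}  FOLLOW(B)={$,c}
[3] — fixpoint
  FOLLOW(S)={$}  FOLLOW(A)={$,c}  FOLLOW(B)={$,c}

FOLLOW(A) = ["$", "c"]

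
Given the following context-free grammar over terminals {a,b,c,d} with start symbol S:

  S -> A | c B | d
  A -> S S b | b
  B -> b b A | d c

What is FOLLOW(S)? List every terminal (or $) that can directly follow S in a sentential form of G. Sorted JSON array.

Compute FIRST by fixpoint:
round 1:
  A via A→b: +{b}
  B via B→b b A: +{b}
  B via B→d c: +{d}
  S via S→A: +{b}
  S via S→c B: +{c}
  S via S→d: +{d}
  FIRST[S]={b,c,d}  FIRST[A]={b}  FIRST[B]={b,d}
round 2:
  A via A→S S b: +{c,d}
  FIRST[S]={b,c,d}  FIRST[A]={b,c,d}  FIRST[B]={b,d}
round 3: — fixpoint
  FIRST[S]={b,c,d}  FIRST[A]={b,c,d}  FIRST[B]={b,d}

FOLLOW iteration:
seed FOLLOW(S) with $
pass 1:
  A→S S b: FOLLOW(S) ⊇ FIRST(S) = {b,c,d}; new: +{b,c,d}
  S→A: FOLLOW(A) ⊇ FOLLOW(S) ⊇ {$,b,c,d}; new: +{$,b,c,d}
  S→c B: FOLLOW(B) ⊇ FOLLOW(S) ⊇ {$,b,c,d}; new: +{$,b,c,d}
  FOLLOW[S]={$,b,c,d}  FOLLOW[A]={$,b,c,d}  FOLLOW[B]={$,b,c,d}
pass 2: (stable)
  FOLLOW[S]={$,b,c,d}  FOLLOW[A]={$,b,c,d}  FOLLOW[B]={$,b,c,d}

FOLLOW(S) = ["$", "b", "c", "d"]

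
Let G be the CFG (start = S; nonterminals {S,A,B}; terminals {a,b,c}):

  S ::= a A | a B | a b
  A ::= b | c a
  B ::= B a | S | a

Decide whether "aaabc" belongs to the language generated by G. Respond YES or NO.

CNF form of G:
  S -> T1 A | T1 B | T1 T2
  A -> T0 T1 | b
  B -> B T1 | T1 A | T1 B | T1 T2 | a
  T0 -> c
  T1 -> a
  T2 -> b

Fill CYK table bottom-up:
  [0..0]={B,T1}  "a"  orig:{B}
  [1..1]={B,T1}  "a"  orig:{B}
  [2..2]={B,T1}  "a"  orig:{B}
  [3..3]={A,T2}  "b"  orig:{A}
  [4..4]={T0}  "c"  orig:{}
  [0..1]={B,S}  "aa"
  [1..2]={B,S}  "aa"
  [2..3]={B,S}  "ab"
  [3..4]=∅  "bc"
  [0..2]={B,S}  "aaa"
  [1..3]={B,S}  "aab"
  [2..4]=∅  "abc"
  [0..3]={B,S}  "aaab"
  [1..4]=∅  "aabc"
  [0..4]=∅  "aaabc"

S ∉ T[0,4] ⇒ NO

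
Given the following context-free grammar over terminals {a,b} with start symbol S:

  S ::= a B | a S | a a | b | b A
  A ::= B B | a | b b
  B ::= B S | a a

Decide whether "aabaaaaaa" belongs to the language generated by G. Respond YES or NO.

CNF form of G:
  S -> T0 A | T1 B | T1 S | T1 T1 | b
  A -> B B | T0 T0 | a
  B -> B S | T1 T1
  T0 -> b
  T1 -> a

CYK table (by increasing span):
  T[0,0] 'a' = {A,T1}  orig:{A}
  T[1,1] 'a' = {A,T1}  orig:{A}
  T[2,2] 'b' = {S,T0}  orig:{S}
  T[3,3] 'a' = {A,T1}  orig:{A}
  T[4,4] 'a' = {A,T1}  orig:{A}
  T[5,5] 'a' = {A,T1}  orig:{A}
  T[6,6] 'a' = {A,T1}  orig:{A}
  T[7,7] 'a' = {A,T1}  orig:{A}
  T[8,8] 'a' = {A,T1}  orig:{A}
  T[0,1] 'aa' = {B,S}
  T[1,2] 'ab' = {S}
  T[2,3] 'ba' = {S}
  T[3,4] 'aa' = {B,S}
  T[4,5] 'aa' = {B,S}
  T[5,6] 'aa' = {B,S}
  T[6,7] 'aa' = {B,S}
  T[7,8] 'aa' = {B,S}
  T[0,2] 'aab' = {B,S}
  T[1,3] 'aba' = {S}
  T[2,4] 'baa' = ∅
  T[3,5] 'aaa' = {S}
  T[4,6] 'aaa' = {S}
  T[5,7] 'aaa' = {S}
  T[6,8] 'aaa' = {S}
  T[0,3] 'aaba' = {B,S}
  T[1,4] 'abaa' = ∅
  T[2,5] 'baaa' = ∅
  T[3,6] 'aaaa' = {A,B,S}
  T[4,7] 'aaaa' = {A,B,S}
  T[5,8] 'aaaa' = {A,B,S}
  T[0,4] 'aabaa' = {A,B}
  T[1,5] 'abaaa' = ∅
  T[2,6] 'baaaa' = {S}
  T[3,7] 'aaaaa' = {B,S}
  T[4,8] 'aaaaa' = {B,S}
  T[0,5] 'aabaaa' = {A,B}
  T[1,6] 'abaaaa' = {S}
  T[2,7] 'baaaaa' = ∅
  T[3,8] 'aaaaaa' = {A,B,S}
  T[0,6] 'aabaaaa' = {A,B,S}
  T[1,7] 'abaaaaa' = ∅
  T[2,8] 'baaaaaa' = {S}
  T[0,7] 'aabaaaaa' = {A,B}
  T[1,8] 'abaaaaaa' = {S}
  T[0,8] 'aabaaaaaa' = {A,B,S}

S ∈ T[0,8] ⇒ YES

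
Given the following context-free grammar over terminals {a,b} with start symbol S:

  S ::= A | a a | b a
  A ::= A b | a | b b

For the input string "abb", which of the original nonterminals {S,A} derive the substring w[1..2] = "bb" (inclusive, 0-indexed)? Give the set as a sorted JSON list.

CNF form of G:
  S -> A T0 | T0 T0 | T0 T1 | T1 T1 | a
  A -> A T0 | T0 T0 | a
  T0 -> b
  T1 -> a

CYK table (by increasing span) (cells [i..j] with 1 ≤ i ≤ j ≤ 2 only):
  T[1,1] 'b' = {T0}  orig:{}
  T[2,2] 'b' = {T0}  orig:{}
  T[1,2] 'bb' = {A,S}

Original NTs in T[1,2] deriving "bb": ["A", "S"]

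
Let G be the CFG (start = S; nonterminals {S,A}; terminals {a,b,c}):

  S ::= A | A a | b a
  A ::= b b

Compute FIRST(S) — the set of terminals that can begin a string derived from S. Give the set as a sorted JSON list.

FIRST sets, iterate to fixpoint:
round 1:
  A via A→b b: +{b}
  S via S→A: +{b}
  FIRST[S]={b}  FIRST[A]={b}
round 2: — fixpoint
  FIRST[S]={b}  FIRST[A]={b}

FIRST(S) = ["b"]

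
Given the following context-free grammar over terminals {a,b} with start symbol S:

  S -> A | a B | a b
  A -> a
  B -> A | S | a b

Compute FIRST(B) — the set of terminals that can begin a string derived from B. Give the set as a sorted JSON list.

Compute FIRST by fixpoint:
round 1:
  A via A→a: +{a}
  B via B→A: +{a}
  S via S→A: +{a}
  FIRST(S)={a}  FIRST(A)={a}  FIRST(B)={a}
round 2: done
  FIRST(S)={a}  FIRST(A)={a}  FIRST(B)={a}

FIRST(B) = ["a"]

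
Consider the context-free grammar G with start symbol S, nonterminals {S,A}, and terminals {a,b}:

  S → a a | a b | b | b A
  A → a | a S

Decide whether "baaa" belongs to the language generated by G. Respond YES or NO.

Convert to CNF:
  S -> T0 T0 | T0 T1 | T1 A | b
  A -> T0 S | a
  T0 -> a
  T1 -> b

CYK fill:
  T[0,0] 'b' = {S,T1}  orig:{S}
  T[1,1] 'a' = {A,T0}  orig:{A}
  T[2,2] 'a' = {A,T0}  orig:{A}
  T[3,3] 'a' = {A,T0}  orig:{A}
  T[0,1] 'ba' = {S}
  T[1,2] 'aa' = {S}
  T[2,3] 'aa' = {S}
  T[0,2] 'baa' = ∅
  T[1,3] 'aaa' = {A}
  T[0,3] 'baaa' = {S}

S ∈ T[0,3] ⇒ YES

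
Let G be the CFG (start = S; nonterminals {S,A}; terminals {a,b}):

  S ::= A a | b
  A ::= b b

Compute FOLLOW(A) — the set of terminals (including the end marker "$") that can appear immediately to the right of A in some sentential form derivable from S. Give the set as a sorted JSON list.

Compute FIRST by fixpoint:
round 1:
  A via A→b b: +{b}
  S via S→A a: +{b}
  FIRST[S]={b}  FIRST[A]={b}
round 2: done
  FIRST[S]={b}  FIRST[A]={b}

FOLLOW iteration:
FOLLOW(S) := {$}
iter 1:
  S→A a: FOLLOW(A) ⊇ FIRST(a) = {a}; new: +{a}
  S: {$}  A: {a}
iter 2: (no change)
  S: {$}  A: {a}

FOLLOW(A) = ["a"]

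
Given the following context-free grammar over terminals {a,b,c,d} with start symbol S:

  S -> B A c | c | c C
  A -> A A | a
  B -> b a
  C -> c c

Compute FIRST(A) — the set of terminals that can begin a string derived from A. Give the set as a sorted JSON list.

Compute FIRST by fixpoint:
iter 1:
  A via A→a: +{a}
  B via B→b a: +{b}
  C via C→c c: +{c}
  S via S→B A c: +{b}
  S via S→c: +{c}
  FIRST(S)={b,c}  FIRST(A)={a}  FIRST(B)={b}  FIRST(C)={c}
iter 2: (stable)
  FIRST(S)={b,c}  FIRST(A)={a}  FIRST(B)={b}  FIRST(C)={c}

FIRST(A) = ["a"]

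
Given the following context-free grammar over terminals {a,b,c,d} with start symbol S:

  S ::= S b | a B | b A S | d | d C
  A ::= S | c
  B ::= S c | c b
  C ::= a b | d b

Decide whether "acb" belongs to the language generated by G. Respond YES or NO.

Convert to CNF:
  S -> S T0 | T0 X5 | T1 B | T2 C | d
  A -> S T0 | T0 X4 | T1 B | T2 C | c | d
  B -> S T3 | T3 T0
  C -> T1 T0 | T2 T0
  T0 -> b
  T1 -> a
  T2 -> d
  T3 -> c
  X4 -> A S
  X5 -> A S

CYK table (by increasing span):
  T[0,0] 'a' = {T1}  orig:{}
  T[1,1] 'c' = {A,T3}  orig:{A}
  T[2,2] 'b' = {T0}  orig:{}
  T[0,1] 'ac' = ∅
  T[1,2] 'cb' = {B}
  T[0,2] 'acb' = {A,S}

S ∈ T[0,2] ⇒ YES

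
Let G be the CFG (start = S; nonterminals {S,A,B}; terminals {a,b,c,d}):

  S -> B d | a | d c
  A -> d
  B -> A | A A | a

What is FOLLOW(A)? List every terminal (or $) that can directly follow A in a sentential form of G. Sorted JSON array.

FIRST sets, iterate to fixpoint:
round 1:
  A via A→d: +{d}
  B via B→A: +{d}
  B via B→a: +{a}
  S via S→B d: +{a,d}
  S: {a,d}  A: {d}  B: {a,d}
round 2: (stable)
  S: {a,d}  A: {d}  B: {a,d}

FOLLOW sets:
seed FOLLOW(S) with $
round 1:
  B→A A: FOLLOW(A) ⊇ FIRST(A) = {d}; new: +{d}
  S→B d: FOLLOW(B) ⊇ FIRST(d) = {d}; new: +{d}
  FOLLOW(S)={$}  FOLLOW(A)={d}  FOLLOW(B)={d}
round 2: — fixpoint
  FOLLOW(S)={$}  FOLLOW(A)={d}  FOLLOW(B)={d}

FOLLOW(A) = ["d"]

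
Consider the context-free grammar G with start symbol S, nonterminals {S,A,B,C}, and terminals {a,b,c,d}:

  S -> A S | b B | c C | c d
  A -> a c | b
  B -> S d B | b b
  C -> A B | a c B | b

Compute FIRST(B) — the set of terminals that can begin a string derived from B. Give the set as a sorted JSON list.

Compute FIRST by fixpoint:
round 1:
  A via A→a c: +{a}
  A via A→b: +{b}
  B via B→b b: +{b}
  C via C→A B: +{a,b}
  S via S→A S: +{a,b}
  S via S→c C: +{c}
  FIRST(S)={a,b,c}  FIRST(A)={a,b}  FIRST(B)={b}  FIRST(C)={a,b}
round 2:
  B via B→S d B: +{a,c}
  FIRST(S)={a,b,c}  FIRST(A)={a,b}  FIRST(B)={a,b,c}  FIRST(C)={a,b}
round 3: (no change)
  FIRST(S)={a,b,c}  FIRST(A)={a,b}  FIRST(B)={a,b,c}  FIRST(C)={a,b}

FIRST(B) = ["a", "b", "c"]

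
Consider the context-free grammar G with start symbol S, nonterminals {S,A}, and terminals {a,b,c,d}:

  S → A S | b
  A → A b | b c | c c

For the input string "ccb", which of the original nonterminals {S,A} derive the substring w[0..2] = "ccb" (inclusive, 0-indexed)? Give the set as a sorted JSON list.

CNF form of G:
  S -> A S | b
  A -> A T0 | T0 T1 | T1 T1
  T0 -> b
  T1 -> c

Fill CYK table bottom-up — only the sub-triangle for w[0..2]:
  cell(0,0) c: {T1}  orig:{}
  cell(1,1) c: {T1}  orig:{}
  cell(2,2) b: {S,T0}  orig:{S}
  cell(0,1) cc: {A}
  cell(1,2) cb: ∅
  cell(0,2) ccb: {A,S}

Original NTs in T[0,2] deriving "ccb": ["A", "S"]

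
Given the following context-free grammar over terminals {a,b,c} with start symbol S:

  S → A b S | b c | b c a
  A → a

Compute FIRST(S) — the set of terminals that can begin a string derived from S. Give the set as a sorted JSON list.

FIRST sets, iterate to fixpoint:
round 1:
  A via A→a: +{a}
  S via S→A b S: +{a}
  S via S→b c: +{b}
  FIRST[S]={a,b}  FIRST[A]={a}
round 2: (stable)
  FIRST[S]={a,b}  FIRST[A]={a}

FIRST(S) = ["a", "b"]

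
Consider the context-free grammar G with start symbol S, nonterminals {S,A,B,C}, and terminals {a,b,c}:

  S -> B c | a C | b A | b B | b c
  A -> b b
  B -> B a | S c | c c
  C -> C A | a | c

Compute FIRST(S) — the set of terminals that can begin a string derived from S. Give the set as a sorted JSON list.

Compute FIRST by fixpoint:
pass 1:
  A via A→b b: +{b}
  B via B→c c: +{c}
  C via C→a: +{a}
  C via C→c: +{c}
  S via S→B c: +{c}
  S via S→a C: +{a}
  S via S→b A: +{b}
  S: {a,b,c}  A: {b}  B: {c}  C: {a,c}
pass 2:
  B via B→S c: +{a,b}
  S: {a,b,c}  A: {b}  B: {a,b,c}  C: {a,c}
pass 3: done
  S: {a,b,c}  A: {b}  B: {a,b,c}  C: {a,c}

FIRST(S) = ["a", "b", "c"]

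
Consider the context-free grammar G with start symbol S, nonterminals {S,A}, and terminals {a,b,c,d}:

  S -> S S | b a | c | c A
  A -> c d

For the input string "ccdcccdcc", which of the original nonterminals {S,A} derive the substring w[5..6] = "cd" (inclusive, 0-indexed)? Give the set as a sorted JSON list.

Convert to CNF:
  S -> S S | T0 A | T2 T3 | c
  A -> T0 T1
  T0 -> c
  T1 -> d
  T2 -> b
  T3 -> a

CYK table (by increasing span) — only the sub-triangle for w[5..6]:
  [5..5]={S,T0}  "c"  orig:{S}
  [6..6]={T1}  "d"  orig:{}
  [5..6]={A}  "cd"

Original NTs in T[5,6] deriving "cd": ["A"]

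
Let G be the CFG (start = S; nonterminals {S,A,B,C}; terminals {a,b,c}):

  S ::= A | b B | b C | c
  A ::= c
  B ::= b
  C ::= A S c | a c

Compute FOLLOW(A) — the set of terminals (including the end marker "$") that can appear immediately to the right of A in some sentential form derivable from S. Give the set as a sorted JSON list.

FIRST sets, iterate to fixpoint:
pass 1:
  A via A→c: +{c}
  B via B→b: +{b}
  C via C→A S c: +{c}
  C via C→a c: +{a}
  S via S→A: +{c}
  S via S→b B: +{b}
  FIRST(S)={b,c}  FIRST(A)={c}  FIRST(B)={b}  FIRST(C)={a,c}
pass 2: done
  FIRST(S)={b,c}  FIRST(A)={c}  FIRST(B)={b}  FIRST(C)={a,c}

Compute FOLLOW by fixpoint:
FOLLOW(S) := {$}
round 1:
  C→A S c: FOLLOW(A) ⊇ FIRST(S) = {b,c}; new: +{b,c}
  C→A S c: FOLLOW(S) ⊇ FIRST(c) = {c}; new: +{c}
  S→A: FOLLOW(A) ⊇ FOLLOW(S) ⊇ {$,c}; new: +{$}
  S→b B: FOLLOW(B) ⊇ FOLLOW(S) ⊇ {$,c}; new: +{$,c}
  S→b C: FOLLOW(C) ⊇ FOLLOW(S) ⊇ {$,c}; new: +{$,c}
  FOLLOW[S]={$,c}  FOLLOW[A]={$,b,c}  FOLLOW[B]={$,c}  FOLLOW[C]={$,c}
round 2: done
  FOLLOW[S]={$,c}  FOLLOW[A]={$,b,c}  FOLLOW[B]={$,c}  FOLLOW[C]={$,c}

FOLLOW(A) = ["$", "b", "c"]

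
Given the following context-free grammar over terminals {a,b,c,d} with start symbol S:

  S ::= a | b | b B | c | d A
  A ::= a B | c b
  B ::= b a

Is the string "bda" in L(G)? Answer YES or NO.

CNF form of G:
  S -> T2 B | T3 A | a | b | c
  A -> T0 B | T1 T2
  B -> T2 T0
  T0 -> a
  T1 -> c
  T2 -> b
  T3 -> d

CYK table (by increasing span):
  T[0,0] 'b' = {S,T2}  orig:{S}
  T[1,1] 'd' = {T3}  orig:{}
  T[2,2] 'a' = {S,T0}  orig:{S}
  T[0,1] 'bd' = ∅
  T[1,2] 'da' = ∅
  T[0,2] 'bda' = ∅

S ∉ T[0,2] ⇒ NO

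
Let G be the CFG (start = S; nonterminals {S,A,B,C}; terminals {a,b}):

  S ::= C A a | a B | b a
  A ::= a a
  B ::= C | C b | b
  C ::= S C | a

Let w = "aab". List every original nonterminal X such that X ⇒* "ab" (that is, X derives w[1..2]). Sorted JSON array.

CNF form of G:
  S -> C X2 | T0 B | T1 T0
  A -> T0 T0
  B -> C T1 | S C | a | b
  C -> S C | a
  T0 -> a
  T1 -> b
  X2 -> A T0

Fill CYK table bottom-up — only the sub-triangle for w[1..2]:
  cell(1,1) a: {B,C,T0}  orig:{B,C}
  cell(2,2) b: {B,T1}  orig:{B}
  cell(1,2) ab: {B,S}

Original NTs in T[1,2] deriving "ab": ["B", "S"]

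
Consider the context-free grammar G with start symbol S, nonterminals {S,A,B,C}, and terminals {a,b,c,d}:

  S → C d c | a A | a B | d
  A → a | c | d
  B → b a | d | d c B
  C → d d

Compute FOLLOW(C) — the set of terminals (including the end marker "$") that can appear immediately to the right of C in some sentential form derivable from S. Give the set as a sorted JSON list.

FIRST iteration:
pass 1:
  A via A→a: +{a}
  A via A→c: +{c}
  A via A→d: +{d}
  B via B→b a: +{b}
  B via B→d: +{d}
  C via C→d d: +{d}
  S via S→C d c: +{d}
  S via S→a A: +{a}
  FIRST[S]={a,d}  FIRST[A]={a,c,d}  FIRST[B]={b,d}  FIRST[C]={d}
pass 2: (no change)
  FIRST[S]={a,d}  FIRST[A]={a,c,d}  FIRST[B]={b,d}  FIRST[C]={d}

Compute FOLLOW by fixpoint:
seed FOLLOW(S) with $
iter 1:
  S→C d c: FOLLOW(C) ⊇ FIRST(d) = {d}; new: +{d}
  S→a A: FOLLOW(A) ⊇ FOLLOW(S) ⊇ {$}; new: +{$}
  S→a B: FOLLOW(B) ⊇ FOLLOW(S) ⊇ {$}; new: +{$}
  FOLLOW(S)={$}  FOLLOW(A)={$}  FOLLOW(B)={$}  FOLLOW(C)={d}
iter 2: (no change)
  FOLLOW(S)={$}  FOLLOW(A)={$}  FOLLOW(B)={$}  FOLLOW(C)={d}

FOLLOW(C) = ["d"]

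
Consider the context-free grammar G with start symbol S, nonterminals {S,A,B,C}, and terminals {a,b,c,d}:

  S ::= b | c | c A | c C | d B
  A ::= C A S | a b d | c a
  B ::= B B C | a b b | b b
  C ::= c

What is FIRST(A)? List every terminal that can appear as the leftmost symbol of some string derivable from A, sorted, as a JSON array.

FIRST sets, iterate to fixpoint:
round 1:
  A via A→a b d: +{a}
  A via A→c a: +{c}
  B via B→a b b: +{a}
  B via B→b b: +{b}
  C via C→c: +{c}
  S via S→b: +{b}
  S via S→c: +{c}
  S via S→d B: +{d}
  FIRST[S]={b,c,d}  FIRST[A]={a,c}  FIRST[B]={a,b}  FIRST[C]={c}
round 2: done
  FIRST[S]={b,c,d}  FIRST[A]={a,c}  FIRST[B]={a,b}  FIRST[C]={c}

FIRST(A) = ["a", "c"]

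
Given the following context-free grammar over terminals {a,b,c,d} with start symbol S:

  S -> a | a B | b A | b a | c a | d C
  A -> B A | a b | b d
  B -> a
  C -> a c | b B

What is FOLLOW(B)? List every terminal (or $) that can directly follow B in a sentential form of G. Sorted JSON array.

Compute FIRST by fixpoint:
iter 1:
  A via A→a b: +{a}
  A via A→b d: +{b}
  B via B→a: +{a}
  C via C→a c: +{a}
  C via C→b B: +{b}
  S via S→a: +{a}
  S via S→b A: +{b}
  S via S→c a: +{c}
  S via S→d C: +{d}
  FIRST[S]={a,b,c,d}  FIRST[A]={a,b}  FIRST[B]={a}  FIRST[C]={a,b}
iter 2: — fixpoint
  FIRST[S]={a,b,c,d}  FIRST[A]={a,b}  FIRST[B]={a}  FIRST[C]={a,b}

FOLLOW iteration:
seed FOLLOW(S) with $
round 1:
  A→B A: FOLLOW(B) ⊇ FIRST(A) = {a,b}; new: +{a,b}
  S→a B: FOLLOW(B) ⊇ FOLLOW(S) ⊇ {$}; new: +{$}
  S→b A: FOLLOW(A) ⊇ FOLLOW(S) ⊇ {$}; new: +{$}
  S→d C: FOLLOW(C) ⊇ FOLLOW(S) ⊇ {$}; new: +{$}
  FOLLOW(S)={$}  FOLLOW(A)={$}  FOLLOW(B)={$,a,b}  FOLLOW(C)={$}
round 2: done
  FOLLOW(S)={$}  FOLLOW(A)={$}  FOLLOW(B)={$,a,b}  FOLLOW(C)={$}

FOLLOW(B) = ["$", "a", "b"]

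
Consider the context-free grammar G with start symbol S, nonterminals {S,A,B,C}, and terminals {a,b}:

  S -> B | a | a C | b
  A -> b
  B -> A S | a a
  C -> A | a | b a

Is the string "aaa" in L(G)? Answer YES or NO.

CNF form of G:
  S -> A S | T0 C | T0 T0 | a | b
  A -> b
  B -> A S | T0 T0
  C -> T1 T0 | a | b
  T0 -> a
  T1 -> b

Fill CYK table bottom-up:
  T[0,0] 'a' = {C,S,T0}  orig:{C,S}
  T[1,1] 'a' = {C,S,T0}  orig:{C,S}
  T[2,2] 'a' = {C,S,T0}  orig:{C,S}
  T[0,1] 'aa' = {B,S}
  T[1,2] 'aa' = {B,S}
  T[0,2] 'aaa' = ∅

S ∉ T[0,2] ⇒ NO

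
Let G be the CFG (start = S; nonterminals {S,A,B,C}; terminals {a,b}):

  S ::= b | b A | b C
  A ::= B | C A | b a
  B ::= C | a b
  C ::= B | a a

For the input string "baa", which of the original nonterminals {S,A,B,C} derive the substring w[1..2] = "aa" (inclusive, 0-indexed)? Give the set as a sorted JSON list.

CNF form of G:
  S -> T1 A | T1 C | b
  A -> C A | T0 T0 | T0 T1 | T1 T0
  B -> T0 T0 | T0 T1
  C -> T0 T0 | T0 T1
  T0 -> a
  T1 -> b

CYK table (by increasing span) — only the sub-triangle for w[1..2]:
  cell(1,1) a: {T0}  orig:{}
  cell(2,2) a: {T0}  orig:{}
  cell(1,2) aa: {A,B,C}

Original NTs in T[1,2] deriving "aa": ["A", "B", "C"]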